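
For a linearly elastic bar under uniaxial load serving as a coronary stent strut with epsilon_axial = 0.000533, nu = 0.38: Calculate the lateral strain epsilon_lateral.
Model: a linearly elastic bar under uniaxial load, so epsilon_lateral = -nu·epsilon_axial.
Substitute:
  epsilon_lateral = -(0.38 × 0.000533)
  epsilon_lateral = -0.0002025
Final answer: epsilon_lateral = -0.0002025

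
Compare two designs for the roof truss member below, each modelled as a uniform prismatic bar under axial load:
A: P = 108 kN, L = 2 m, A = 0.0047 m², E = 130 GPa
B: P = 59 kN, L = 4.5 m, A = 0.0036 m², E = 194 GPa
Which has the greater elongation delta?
Model: a uniform prismatic bar under axial load, so delta = (P·L) / (A·E) (SI units).
  A: delta = (108000 × 2) / (0.0047 × (1.3 × 10¹¹)) = 0.0003535 m = 0.3535 mm
  B: delta = (59000 × 4.5) / (0.0036 × (1.94 × 10¹¹)) = 0.0003802 m = 0.3802 mm
0.3802 mm > 0.3535 mm, so B is larger.
Final answer: B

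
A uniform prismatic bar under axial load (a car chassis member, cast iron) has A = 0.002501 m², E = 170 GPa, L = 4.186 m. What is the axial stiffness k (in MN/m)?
Model: a uniform prismatic bar under axial load, so k = (A·E) / L.
Convert to SI units:
  E = 170 GPa = 1.7 × 10¹¹ Pa
Substitute:
  k = (0.002501 × (1.7 × 10¹¹)) / 4.186
  k = 1.016 × 10⁸ N/m
Convert: k = 1.016 × 10⁸ N/m = 101.6 MN/m
Final answer: k = 101.6 MN/m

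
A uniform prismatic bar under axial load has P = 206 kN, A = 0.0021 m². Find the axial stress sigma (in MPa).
Model: a uniform prismatic bar under axial load, so sigma = P / A.
Convert to SI units:
  P = 206 kN = 206000 N
Substitute:
  sigma = 206000 / 0.0021
  sigma = 9.81 × 10⁷ Pa
Convert: sigma = 9.81 × 10⁷ Pa = 98.1 MPa
Final answer: sigma = 98.1 MPa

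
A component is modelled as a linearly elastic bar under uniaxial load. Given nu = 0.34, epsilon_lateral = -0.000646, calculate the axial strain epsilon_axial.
Model: a linearly elastic bar under uniaxial load, so epsilon_lateral = -nu·epsilon_axial.
Solve for epsilon_axial: epsilon_axial = -epsilon_lateral / nu.
Substitute:
  epsilon_axial = -(-0.000646) / 0.34
  epsilon_axial = 0.0019
Final answer: epsilon_axial = 0.0019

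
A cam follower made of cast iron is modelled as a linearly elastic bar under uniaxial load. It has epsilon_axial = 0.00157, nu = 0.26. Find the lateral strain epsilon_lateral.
Model: a linearly elastic bar under uniaxial load, so epsilon_lateral = -nu·epsilon_axial.
Substitute:
  epsilon_lateral = -(0.26 × 0.00157)
  epsilon_lateral = -0.0004082
Final answer: epsilon_lateral = -0.0004082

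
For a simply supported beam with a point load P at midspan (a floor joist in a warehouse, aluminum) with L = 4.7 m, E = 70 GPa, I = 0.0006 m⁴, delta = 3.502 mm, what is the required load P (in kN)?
Model: a simply supported beam with a point load P at midspan, so delta = (P·L^3) / (48·E·I).
Solve for P: P = (48·delta·E·I) / L^3.
Convert to SI units:
  E = 70 GPa = 7 × 10¹⁰ Pa
  delta = 3.502 mm = 0.003502 m
Substitute:
  P = (48 × 0.003502 × (7 × 10¹⁰) × 0.0006) / 4.7^3
  P = 68000 N
Convert: P = 68000 N = 68 kN
Final answer: P = 68 kN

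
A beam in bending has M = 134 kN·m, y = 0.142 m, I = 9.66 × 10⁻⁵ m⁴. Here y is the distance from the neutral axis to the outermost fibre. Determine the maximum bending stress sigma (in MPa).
Model: a beam in bending, so sigma = (M·y) / I.
Convert to SI units:
  M = 134 kN·m = 134000 N·m
Substitute:
  sigma = (134000 × 0.142) / (9.66 × 10⁻⁵)
  sigma = 1.97 × 10⁸ Pa
Convert: sigma = 1.97 × 10⁸ Pa = 197 MPa
Final answer: sigma = 197 MPa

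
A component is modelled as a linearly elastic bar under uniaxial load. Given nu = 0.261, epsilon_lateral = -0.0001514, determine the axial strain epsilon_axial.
Model: a linearly elastic bar under uniaxial load, so epsilon_lateral = -nu·epsilon_axial.
Solve for epsilon_axial: epsilon_axial = -epsilon_lateral / nu.
Substitute:
  epsilon_axial = -(-0.0001514) / 0.261
  epsilon_axial = 0.0005801
Final answer: epsilon_axial = 0.0005801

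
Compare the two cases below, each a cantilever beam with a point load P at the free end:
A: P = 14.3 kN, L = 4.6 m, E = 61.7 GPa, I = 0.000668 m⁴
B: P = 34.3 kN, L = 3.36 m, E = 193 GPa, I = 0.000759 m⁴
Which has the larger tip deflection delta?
Model: a cantilever beam with a point load P at the free end, so delta = (P·L^3) / (3·E·I) (SI units).
  A: delta = (14300 × 4.6^3) / (3 × (6.17 × 10¹⁰) × 0.000668) = 0.01126 m = 11.26 mm
  B: delta = (34300 × 3.36^3) / (3 × (1.93 × 10¹¹) × 0.000759) = 0.002961 m = 2.961 mm
11.26 mm > 2.961 mm, so A is larger.
Final answer: A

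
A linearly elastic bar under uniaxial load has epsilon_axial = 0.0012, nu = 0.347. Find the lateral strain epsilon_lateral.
Model: a linearly elastic bar under uniaxial load, so epsilon_lateral = -nu·epsilon_axial.
Substitute:
  epsilon_lateral = -(0.347 × 0.0012)
  epsilon_lateral = -0.0004164
Final answer: epsilon_lateral = -0.0004164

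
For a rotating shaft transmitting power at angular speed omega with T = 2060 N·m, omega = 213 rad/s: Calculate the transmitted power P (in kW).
Model: a rotating shaft transmitting power at angular speed omega, so P = T·omega.
Substitute:
  P = 2060 × 213
  P = 438800 W
Convert: P = 438800 W = 438.8 kW
Final answer: P = 438.8 kW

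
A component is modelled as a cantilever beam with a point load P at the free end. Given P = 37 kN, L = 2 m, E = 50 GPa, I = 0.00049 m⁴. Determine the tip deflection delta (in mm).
Model: a cantilever beam with a point load P at the free end, so delta = (P·L^3) / (3·E·I).
Convert to SI units:
  P = 37 kN = 37000 N
  E = 50 GPa = 5 × 10¹⁰ Pa
Substitute:
  delta = (37000 × 2^3) / (3 × (5 × 10¹⁰) × 0.00049)
  delta = 0.004027 m
Convert: delta = 0.004027 m = 4.027 mm
Final answer: delta = 4.027 mm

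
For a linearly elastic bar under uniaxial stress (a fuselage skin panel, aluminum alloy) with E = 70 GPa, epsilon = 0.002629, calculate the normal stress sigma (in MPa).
Model: a linearly elastic bar under uniaxial stress, so epsilon = sigma / E.
Solve for sigma: sigma = epsilon·E.
Convert to SI units:
  E = 70 GPa = 7 × 10¹⁰ Pa
Substitute:
  sigma = 0.002629 × (7 × 10¹⁰)
  sigma = 1.84 × 10⁸ Pa
Convert: sigma = 1.84 × 10⁸ Pa = 184 MPa
Final answer: sigma = 184 MPa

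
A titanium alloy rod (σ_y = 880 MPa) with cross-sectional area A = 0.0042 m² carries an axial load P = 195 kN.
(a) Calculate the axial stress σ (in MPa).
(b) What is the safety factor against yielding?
(a) Axial stress σ = P/A. Convert P = 195 kN = 195000 N.
  σ = 195000 / 0.0042 = 4.643 × 10⁷ Pa = 46.43 MPa
(b) Safety factor SF = σ_y/σ = 880 / 46.43 = 18.95
Final answer: (a) σ = 46.43 MPa, (b) SF = 18.95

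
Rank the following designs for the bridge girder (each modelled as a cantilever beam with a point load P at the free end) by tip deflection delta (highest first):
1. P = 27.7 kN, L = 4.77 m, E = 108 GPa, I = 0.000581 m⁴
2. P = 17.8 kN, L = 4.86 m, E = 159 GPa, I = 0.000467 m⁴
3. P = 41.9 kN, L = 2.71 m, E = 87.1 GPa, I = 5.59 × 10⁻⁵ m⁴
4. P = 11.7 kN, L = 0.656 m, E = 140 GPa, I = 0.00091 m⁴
Model: a cantilever beam with a point load P at the free end, so delta = (P·L^3) / (3·E·I) (SI units).
  Case 1: delta = (27700 × 4.77^3) / (3 × (1.08 × 10¹¹) × 0.000581) = 0.01597 m = 15.97 mm
  Case 2: delta = (17800 × 4.86^3) / (3 × (1.59 × 10¹¹) × 0.000467) = 0.009173 m = 9.173 mm
  Case 3: delta = (41900 × 2.71^3) / (3 × (8.71 × 10¹⁰) × (5.59 × 10⁻⁵)) = 0.05709 m = 57.09 mm
  Case 4: delta = (11700 × 0.656^3) / (3 × (1.4 × 10¹¹) × 0.00091) = 8.642 × 10⁻⁶ m = 0.008642 mm
Ordering: 57.09 mm (case 3) > 15.97 mm (case 1) > 9.173 mm (case 2) > 0.008642 mm (case 4)
Final answer: 3, 1, 2, 4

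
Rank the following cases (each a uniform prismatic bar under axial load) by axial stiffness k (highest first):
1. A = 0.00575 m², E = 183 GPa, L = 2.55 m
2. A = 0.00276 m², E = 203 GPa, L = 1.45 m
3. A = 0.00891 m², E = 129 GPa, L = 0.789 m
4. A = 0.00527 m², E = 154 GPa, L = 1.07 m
Model: a uniform prismatic bar under axial load, so k = (A·E) / L (SI units).
  Case 1: k = (0.00575 × (1.83 × 10¹¹)) / 2.55 = 4.126 × 10⁸ N/m = 412.6 MN/m
  Case 2: k = (0.00276 × (2.03 × 10¹¹)) / 1.45 = 3.864 × 10⁸ N/m = 386.4 MN/m
  Case 3: k = (0.00891 × (1.29 × 10¹¹)) / 0.789 = 1.457 × 10⁹ N/m = 1457 MN/m
  Case 4: k = (0.00527 × (1.54 × 10¹¹)) / 1.07 = 7.585 × 10⁸ N/m = 758.5 MN/m
Ordering: 1457 MN/m (case 3) > 758.5 MN/m (case 4) > 412.6 MN/m (case 1) > 386.4 MN/m (case 2)
Final answer: 3, 4, 1, 2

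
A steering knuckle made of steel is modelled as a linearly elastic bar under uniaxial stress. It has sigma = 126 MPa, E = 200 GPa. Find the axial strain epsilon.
Model: a linearly elastic bar under uniaxial stress, so epsilon = sigma / E.
Convert to SI units:
  sigma = 126 MPa = 1.26 × 10⁸ Pa
  E = 200 GPa = 2 × 10¹¹ Pa
Substitute:
  epsilon = (1.26 × 10⁸) / (2 × 10¹¹)
  epsilon = 0.00063
Final answer: epsilon = 0.00063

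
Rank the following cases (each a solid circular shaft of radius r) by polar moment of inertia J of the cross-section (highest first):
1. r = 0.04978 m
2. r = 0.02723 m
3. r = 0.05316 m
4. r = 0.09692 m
Model: a solid circular shaft of radius r, so J = (π·r^4) / 2 (SI units).
  Case 1: J = (π × 0.04978^4) / 2 = 9.646 × 10⁻⁶ m⁴
  Case 2: J = (π × 0.02723^4) / 2 = 8.636 × 10⁻⁷ m⁴
  Case 3: J = (π × 0.05316^4) / 2 = 1.254 × 10⁻⁵ m⁴
  Case 4: J = (π × 0.09692^4) / 2 = 0.0001386 m⁴
Ordering: 0.0001386 m⁴ (case 4) > 1.254 × 10⁻⁵ m⁴ (case 3) > 9.646 × 10⁻⁶ m⁴ (case 1) > 8.636 × 10⁻⁷ m⁴ (case 2)
Final answer: 4, 3, 1, 2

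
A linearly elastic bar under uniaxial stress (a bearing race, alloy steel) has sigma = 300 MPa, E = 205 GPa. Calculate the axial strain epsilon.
Model: a linearly elastic bar under uniaxial stress, so epsilon = sigma / E.
Convert to SI units:
  sigma = 300 MPa = 3 × 10⁸ Pa
  E = 205 GPa = 2.05 × 10¹¹ Pa
Substitute:
  epsilon = (3 × 10⁸) / (2.05 × 10¹¹)
  epsilon = 0.001463
Final answer: epsilon = 0.001463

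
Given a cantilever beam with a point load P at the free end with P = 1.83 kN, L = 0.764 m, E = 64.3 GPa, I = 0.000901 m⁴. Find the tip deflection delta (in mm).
Model: a cantilever beam with a point load P at the free end, so delta = (P·L^3) / (3·E·I).
Convert to SI units:
  P = 1.83 kN = 1830 N
  E = 64.3 GPa = 6.43 × 10¹⁰ Pa
Substitute:
  delta = (1830 × 0.764^3) / (3 × (6.43 × 10¹⁰) × 0.000901)
  delta = 4.695 × 10⁻⁶ m
Convert: delta = 4.695 × 10⁻⁶ m = 0.004695 mm
Final answer: delta = 0.004695 mm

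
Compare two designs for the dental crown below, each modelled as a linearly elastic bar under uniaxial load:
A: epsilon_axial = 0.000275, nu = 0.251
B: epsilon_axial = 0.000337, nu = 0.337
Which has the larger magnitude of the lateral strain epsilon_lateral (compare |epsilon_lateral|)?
Model: a linearly elastic bar under uniaxial load, so epsilon_lateral = -nu·epsilon_axial (SI units).
  A: epsilon_lateral = -(0.251 × 0.000275) = -6.903 × 10⁻⁵
  B: epsilon_lateral = -(0.337 × 0.000337) = -0.0001136
|epsilon_lateral|: A = 6.903 × 10⁻⁵, B = 0.0001136, so B is larger in magnitude.
Final answer: B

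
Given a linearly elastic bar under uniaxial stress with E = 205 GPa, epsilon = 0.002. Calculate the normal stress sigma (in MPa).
Model: a linearly elastic bar under uniaxial stress, so sigma = E·epsilon.
Convert to SI units:
  E = 205 GPa = 2.05 × 10¹¹ Pa
Substitute:
  sigma = (2.05 × 10¹¹) × 0.002
  sigma = 4.1 × 10⁸ Pa
Convert: sigma = 4.1 × 10⁸ Pa = 410 MPa
Final answer: sigma = 410 MPa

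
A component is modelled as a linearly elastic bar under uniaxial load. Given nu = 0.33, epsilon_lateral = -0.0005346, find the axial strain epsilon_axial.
Model: a linearly elastic bar under uniaxial load, so epsilon_lateral = -nu·epsilon_axial.
Solve for epsilon_axial: epsilon_axial = -epsilon_lateral / nu.
Substitute:
  epsilon_axial = -(-0.0005346) / 0.33
  epsilon_axial = 0.00162
Final answer: epsilon_axial = 0.00162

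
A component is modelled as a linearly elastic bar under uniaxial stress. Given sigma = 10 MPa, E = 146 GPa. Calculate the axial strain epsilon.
Model: a linearly elastic bar under uniaxial stress, so epsilon = sigma / E.
Convert to SI units:
  sigma = 10 MPa = 1 × 10⁷ Pa
  E = 146 GPa = 1.46 × 10¹¹ Pa
Substitute:
  epsilon = (1 × 10⁷) / (1.46 × 10¹¹)
  epsilon = 6.849 × 10⁻⁵
Final answer: epsilon = 6.849 × 10⁻⁵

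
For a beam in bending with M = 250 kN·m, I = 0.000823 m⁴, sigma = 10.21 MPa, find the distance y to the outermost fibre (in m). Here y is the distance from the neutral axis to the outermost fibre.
Model: a beam in bending, so sigma = (M·y) / I.
Solve for y: y = (sigma·I) / M.
Convert to SI units:
  M = 250 kN·m = 250000 N·m
  sigma = 10.21 MPa = 1.021 × 10⁷ Pa
Substitute:
  y = ((1.021 × 10⁷) × 0.000823) / 250000
  y = 0.03361 m
Final answer: y = 0.03361 m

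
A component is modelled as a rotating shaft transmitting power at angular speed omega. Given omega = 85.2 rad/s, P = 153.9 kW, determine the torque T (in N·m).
Model: a rotating shaft transmitting power at angular speed omega, so P = T·omega.
Solve for T: T = P / omega.
Convert to SI units:
  P = 153.9 kW = 153900 W
Substitute:
  T = 153900 / 85.2
  T = 1806 N·m
Final answer: T = 1806 N·m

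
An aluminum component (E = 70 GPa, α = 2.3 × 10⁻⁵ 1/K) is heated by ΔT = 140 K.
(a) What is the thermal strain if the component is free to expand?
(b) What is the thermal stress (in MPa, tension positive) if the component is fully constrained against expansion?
(a) Free thermal strain ε_th = α·ΔT = (2.3 × 10⁻⁵) × 140 = 0.00322
(b) Fully constrained, the expansion is suppressed, so σ = -E·α·ΔT. Convert E = 70 GPa = 7 × 10¹⁰ Pa.
  σ = -(7 × 10¹⁰) × (2.3 × 10⁻⁵) × 140 = -2.254 × 10⁸ Pa = -225.4 MPa (compressive)
Final answer: (a) ε_th = 0.00322, (b) σ = -225.4 MPa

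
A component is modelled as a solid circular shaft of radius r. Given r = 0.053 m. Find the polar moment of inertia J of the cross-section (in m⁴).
Model: a solid circular shaft of radius r, so J = (π·r^4) / 2.
Substitute:
  J = (π × 0.053^4) / 2
  J = 1.239 × 10⁻⁵ m⁴
Final answer: J = 1.239 × 10⁻⁵ m⁴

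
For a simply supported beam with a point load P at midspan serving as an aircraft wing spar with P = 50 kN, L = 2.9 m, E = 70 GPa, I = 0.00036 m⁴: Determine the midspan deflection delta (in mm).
Model: a simply supported beam with a point load P at midspan, so delta = (P·L^3) / (48·E·I).
Convert to SI units:
  P = 50 kN = 50000 N
  E = 70 GPa = 7 × 10¹⁰ Pa
Substitute:
  delta = (50000 × 2.9^3) / (48 × (7 × 10¹⁰) × 0.00036)
  delta = 0.001008 m
Convert: delta = 0.001008 m = 1.008 mm
Final answer: delta = 1.008 mm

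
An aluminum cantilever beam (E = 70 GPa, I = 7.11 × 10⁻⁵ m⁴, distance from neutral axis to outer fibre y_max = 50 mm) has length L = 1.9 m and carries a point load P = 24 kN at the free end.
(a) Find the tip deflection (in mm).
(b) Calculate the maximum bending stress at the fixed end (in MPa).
(a) Tip deflection of a cantilever with an end point load: δ = P·L^3 / (3·E·I). Convert P = 24 kN = 24000 N, E = 70 GPa = 7 × 10¹⁰ Pa.
  δ = (24000 × 1.9^3) / (3 × (7 × 10¹⁰) × (7.11 × 10⁻⁵)) = 0.01103 m = 11.03 mm
(b) Maximum bending moment at the fixed end: M = P·L = 24000 × 1.9 = 45600 N·m. Convert y_max = 50 mm = 0.05 m.
  σ = M·y_max / I = (45600 × 0.05) / (7.11 × 10⁻⁵) = 3.207 × 10⁷ Pa = 32.07 MPa
Final answer: (a) δ = 11.03 mm, (b) σ = 32.07 MPa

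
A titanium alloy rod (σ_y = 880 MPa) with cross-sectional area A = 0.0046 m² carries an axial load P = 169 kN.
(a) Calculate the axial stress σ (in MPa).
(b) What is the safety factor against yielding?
(a) Axial stress σ = P/A. Convert P = 169 kN = 169000 N.
  σ = 169000 / 0.0046 = 3.674 × 10⁷ Pa = 36.74 MPa
(b) Safety factor SF = σ_y/σ = 880 / 36.74 = 23.95
Final answer: (a) σ = 36.74 MPa, (b) SF = 23.95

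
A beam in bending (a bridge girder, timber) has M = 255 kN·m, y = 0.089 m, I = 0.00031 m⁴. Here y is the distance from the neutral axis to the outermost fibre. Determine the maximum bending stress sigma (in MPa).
Model: a beam in bending, so sigma = (M·y) / I.
Convert to SI units:
  M = 255 kN·m = 255000 N·m
Substitute:
  sigma = (255000 × 0.089) / 0.00031
  sigma = 7.321 × 10⁷ Pa
Convert: sigma = 7.321 × 10⁷ Pa = 73.21 MPa
Final answer: sigma = 73.21 MPa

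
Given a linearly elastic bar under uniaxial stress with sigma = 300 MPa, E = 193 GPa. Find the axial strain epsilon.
Model: a linearly elastic bar under uniaxial stress, so epsilon = sigma / E.
Convert to SI units:
  sigma = 300 MPa = 3 × 10⁸ Pa
  E = 193 GPa = 1.93 × 10¹¹ Pa
Substitute:
  epsilon = (3 × 10⁸) / (1.93 × 10¹¹)
  epsilon = 0.001554
Final answer: epsilon = 0.001554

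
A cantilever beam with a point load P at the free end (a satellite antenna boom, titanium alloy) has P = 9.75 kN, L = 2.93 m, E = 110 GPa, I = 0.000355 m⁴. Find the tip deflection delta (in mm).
Model: a cantilever beam with a point load P at the free end, so delta = (P·L^3) / (3·E·I).
Convert to SI units:
  P = 9.75 kN = 9750 N
  E = 110 GPa = 1.1 × 10¹¹ Pa
Substitute:
  delta = (9750 × 2.93^3) / (3 × (1.1 × 10¹¹) × 0.000355)
  delta = 0.002093 m
Convert: delta = 0.002093 m = 2.093 mm
Final answer: delta = 2.093 mm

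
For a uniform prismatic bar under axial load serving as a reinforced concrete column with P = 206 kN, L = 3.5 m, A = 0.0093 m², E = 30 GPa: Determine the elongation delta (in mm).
Model: a uniform prismatic bar under axial load, so delta = (P·L) / (A·E).
Convert to SI units:
  P = 206 kN = 206000 N
  E = 30 GPa = 3 × 10¹⁰ Pa
Substitute:
  delta = (206000 × 3.5) / (0.0093 × (3 × 10¹⁰))
  delta = 0.002584 m
Convert: delta = 0.002584 m = 2.584 mm
Final answer: delta = 2.584 mm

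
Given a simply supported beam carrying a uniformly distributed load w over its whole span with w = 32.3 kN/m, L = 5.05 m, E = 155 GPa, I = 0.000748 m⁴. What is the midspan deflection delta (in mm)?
Model: a simply supported beam carrying a uniformly distributed load w over its whole span, so delta = (5·w·L^4) / (384·E·I).
Convert to SI units:
  w = 32.3 kN/m = 32300 N/m
  E = 155 GPa = 1.55 × 10¹¹ Pa
Substitute:
  delta = (5 × 32300 × 5.05^4) / (384 × (1.55 × 10¹¹) × 0.000748)
  delta = 0.002359 m
Convert: delta = 0.002359 m = 2.359 mm
Final answer: delta = 2.359 mm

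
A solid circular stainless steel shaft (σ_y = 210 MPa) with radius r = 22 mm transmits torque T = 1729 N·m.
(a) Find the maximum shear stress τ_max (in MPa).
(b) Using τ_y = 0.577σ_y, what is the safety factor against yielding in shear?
(a) For a solid circular shaft, τ_max = T·r/J with J = π·r^4/2, i.e. τ_max = 2·T / (π·r^3). Convert r = 22 mm = 0.022 m.
  τ_max = (2 × 1729) / (π × 0.022^3) = 1.034 × 10⁸ Pa = 103.4 MPa
(b) τ_y = 0.577 × 210 = 121.17 MPa
  SF = τ_y/τ_max = 121.17 / 103.4 = 1.172
Final answer: (a) τ_max = 103.4 MPa, (b) SF = 1.172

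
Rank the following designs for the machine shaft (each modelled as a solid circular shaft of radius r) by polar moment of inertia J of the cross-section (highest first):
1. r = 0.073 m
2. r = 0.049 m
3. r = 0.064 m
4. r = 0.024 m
Model: a solid circular shaft of radius r, so J = (π·r^4) / 2 (SI units).
  Case 1: J = (π × 0.073^4) / 2 = 4.461 × 10⁻⁵ m⁴
  Case 2: J = (π × 0.049^4) / 2 = 9.055 × 10⁻⁶ m⁴
  Case 3: J = (π × 0.064^4) / 2 = 2.635 × 10⁻⁵ m⁴
  Case 4: J = (π × 0.024^4) / 2 = 5.212 × 10⁻⁷ m⁴
Ordering: 4.461 × 10⁻⁵ m⁴ (case 1) > 2.635 × 10⁻⁵ m⁴ (case 3) > 9.055 × 10⁻⁶ m⁴ (case 2) > 5.212 × 10⁻⁷ m⁴ (case 4)
Final answer: 1, 3, 2, 4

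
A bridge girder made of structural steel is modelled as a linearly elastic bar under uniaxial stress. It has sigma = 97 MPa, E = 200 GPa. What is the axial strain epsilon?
Model: a linearly elastic bar under uniaxial stress, so epsilon = sigma / E.
Convert to SI units:
  sigma = 97 MPa = 9.7 × 10⁷ Pa
  E = 200 GPa = 2 × 10¹¹ Pa
Substitute:
  epsilon = (9.7 × 10⁷) / (2 × 10¹¹)
  epsilon = 0.000485
Final answer: epsilon = 0.000485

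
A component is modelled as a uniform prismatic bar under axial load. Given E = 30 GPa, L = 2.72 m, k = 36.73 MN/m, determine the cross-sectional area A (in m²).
Model: a uniform prismatic bar under axial load, so k = (A·E) / L.
Solve for A: A = (k·L) / E.
Convert to SI units:
  E = 30 GPa = 3 × 10¹⁰ Pa
  k = 36.73 MN/m = 3.673 × 10⁷ N/m
Substitute:
  A = ((3.673 × 10⁷) × 2.72) / (3 × 10¹⁰)
  A = 0.00333 m²
Final answer: A = 0.00333 m²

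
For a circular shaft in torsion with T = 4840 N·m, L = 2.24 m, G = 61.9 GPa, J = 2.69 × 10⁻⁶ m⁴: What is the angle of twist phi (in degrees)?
Model: a circular shaft in torsion, so phi = (T·L) / (G·J).
Convert to SI units:
  G = 61.9 GPa = 6.19 × 10¹⁰ Pa
Substitute:
  phi = (4840 × 2.24) / ((6.19 × 10¹⁰) × (2.69 × 10⁻⁶))
  phi = 0.06511 rad
Convert to degrees: phi = 0.06511 × 180/π = 3.731°
Final answer: phi = 3.731°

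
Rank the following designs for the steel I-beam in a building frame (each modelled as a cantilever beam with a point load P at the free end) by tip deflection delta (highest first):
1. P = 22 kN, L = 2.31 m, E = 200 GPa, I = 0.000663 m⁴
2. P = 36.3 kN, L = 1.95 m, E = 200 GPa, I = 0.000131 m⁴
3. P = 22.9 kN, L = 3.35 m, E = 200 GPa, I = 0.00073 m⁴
Model: a cantilever beam with a point load P at the free end, so delta = (P·L^3) / (3·E·I) (SI units).
  Case 1: delta = (22000 × 2.31^3) / (3 × (2 × 10¹¹) × 0.000663) = 0.0006817 m = 0.6817 mm
  Case 2: delta = (36300 × 1.95^3) / (3 × (2 × 10¹¹) × 0.000131) = 0.003424 m = 3.424 mm
  Case 3: delta = (22900 × 3.35^3) / (3 × (2 × 10¹¹) × 0.00073) = 0.001966 m = 1.966 mm
Ordering: 3.424 mm (case 2) > 1.966 mm (case 3) > 0.6817 mm (case 1)
Final answer: 2, 3, 1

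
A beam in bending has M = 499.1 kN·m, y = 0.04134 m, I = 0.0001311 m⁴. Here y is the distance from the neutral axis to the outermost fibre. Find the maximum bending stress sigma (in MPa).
Model: a beam in bending, so sigma = (M·y) / I.
Convert to SI units:
  M = 499.1 kN·m = 499100 N·m
Substitute:
  sigma = (499100 × 0.04134) / 0.0001311
  sigma = 1.574 × 10⁸ Pa
Convert: sigma = 1.574 × 10⁸ Pa = 157.4 MPa
Final answer: sigma = 157.4 MPa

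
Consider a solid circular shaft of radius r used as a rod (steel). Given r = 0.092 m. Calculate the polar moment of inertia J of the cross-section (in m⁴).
Model: a solid circular shaft of radius r, so J = (π·r^4) / 2.
Substitute:
  J = (π × 0.092^4) / 2
  J = 0.0001125 m⁴
Final answer: J = 0.0001125 m⁴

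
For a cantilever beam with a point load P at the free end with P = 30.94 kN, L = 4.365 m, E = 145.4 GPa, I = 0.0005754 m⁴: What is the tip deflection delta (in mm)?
Model: a cantilever beam with a point load P at the free end, so delta = (P·L^3) / (3·E·I).
Convert to SI units:
  P = 30.94 kN = 30940 N
  E = 145.4 GPa = 1.454 × 10¹¹ Pa
Substitute:
  delta = (30940 × 4.365^3) / (3 × (1.454 × 10¹¹) × 0.0005754)
  delta = 0.01025 m
Convert: delta = 0.01025 m = 10.25 mm
Final answer: delta = 10.25 mm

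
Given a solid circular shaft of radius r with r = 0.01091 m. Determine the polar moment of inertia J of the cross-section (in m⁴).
Model: a solid circular shaft of radius r, so J = (π·r^4) / 2.
Substitute:
  J = (π × 0.01091^4) / 2
  J = 2.225 × 10⁻⁸ m⁴
Final answer: J = 2.225 × 10⁻⁸ m⁴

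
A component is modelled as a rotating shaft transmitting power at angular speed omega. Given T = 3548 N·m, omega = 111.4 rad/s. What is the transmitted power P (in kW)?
Model: a rotating shaft transmitting power at angular speed omega, so P = T·omega.
Substitute:
  P = 3548 × 111.4
  P = 395200 W
Convert: P = 395200 W = 395.2 kW
Final answer: P = 395.2 kW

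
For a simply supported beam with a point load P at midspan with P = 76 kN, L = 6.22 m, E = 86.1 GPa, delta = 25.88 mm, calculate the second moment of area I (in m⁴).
Model: a simply supported beam with a point load P at midspan, so delta = (P·L^3) / (48·E·I).
Solve for I: I = (P·L^3) / (48·delta·E).
Convert to SI units:
  P = 76 kN = 76000 N
  E = 86.1 GPa = 8.61 × 10¹⁰ Pa
  delta = 25.88 mm = 0.02588 m
Substitute:
  I = (76000 × 6.22^3) / (48 × 0.02588 × (8.61 × 10¹⁰))
  I = 0.000171 m⁴
Final answer: I = 0.000171 m⁴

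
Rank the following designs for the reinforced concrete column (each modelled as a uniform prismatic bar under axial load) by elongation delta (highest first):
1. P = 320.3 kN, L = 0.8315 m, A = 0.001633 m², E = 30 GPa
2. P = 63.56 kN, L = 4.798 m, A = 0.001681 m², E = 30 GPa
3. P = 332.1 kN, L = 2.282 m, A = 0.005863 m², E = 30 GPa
Model: a uniform prismatic bar under axial load, so delta = (P·L) / (A·E) (SI units).
  Case 1: delta = (320300 × 0.8315) / (0.001633 × (3 × 10¹⁰)) = 0.005436 m = 5.436 mm
  Case 2: delta = (63560 × 4.798) / (0.001681 × (3 × 10¹⁰)) = 0.006047 m = 6.047 mm
  Case 3: delta = (332100 × 2.282) / (0.005863 × (3 × 10¹⁰)) = 0.004309 m = 4.309 mm
Ordering: 6.047 mm (case 2) > 5.436 mm (case 1) > 4.309 mm (case 3)
Final answer: 2, 1, 3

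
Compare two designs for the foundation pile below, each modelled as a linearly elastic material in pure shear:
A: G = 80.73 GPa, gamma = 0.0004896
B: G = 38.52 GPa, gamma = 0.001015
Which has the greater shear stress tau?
Model: a linearly elastic material in pure shear, so tau = G·gamma (SI units).
  A: tau = (8.073 × 10¹⁰) × 0.0004896 = 3.953 × 10⁷ Pa = 39.53 MPa
  B: tau = (3.852 × 10¹⁰) × 0.001015 = 3.91 × 10⁷ Pa = 39.1 MPa
39.53 MPa > 39.1 MPa, so A is larger.
Final answer: A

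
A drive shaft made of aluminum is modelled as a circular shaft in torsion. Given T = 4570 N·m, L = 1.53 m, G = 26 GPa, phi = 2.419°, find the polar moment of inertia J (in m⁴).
Model: a circular shaft in torsion, so phi = (T·L) / (G·J).
Solve for J: J = (T·L) / (phi·G).
Convert to SI units:
  G = 26 GPa = 2.6 × 10¹⁰ Pa
  phi = 2.419° = 0.04222 rad
Substitute:
  J = (4570 × 1.53) / (0.04222 × (2.6 × 10¹⁰))
  J = 6.37 × 10⁻⁶ m⁴
Final answer: J = 6.37 × 10⁻⁶ m⁴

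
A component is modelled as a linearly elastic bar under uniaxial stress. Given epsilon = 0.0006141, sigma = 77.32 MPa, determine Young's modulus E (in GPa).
Model: a linearly elastic bar under uniaxial stress, so sigma = E·epsilon.
Solve for E: E = sigma / epsilon.
Convert to SI units:
  sigma = 77.32 MPa = 7.732 × 10⁷ Pa
Substitute:
  E = (7.732 × 10⁷) / 0.0006141
  E = 1.259 × 10¹¹ Pa
Convert: E = 1.259 × 10¹¹ Pa = 125.9 GPa
Final answer: E = 125.9 GPa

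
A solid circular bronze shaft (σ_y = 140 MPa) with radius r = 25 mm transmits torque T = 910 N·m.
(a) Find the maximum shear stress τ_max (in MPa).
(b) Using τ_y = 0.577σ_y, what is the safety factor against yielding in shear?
(a) For a solid circular shaft, τ_max = T·r/J with J = π·r^4/2, i.e. τ_max = 2·T / (π·r^3). Convert r = 25 mm = 0.025 m.
  τ_max = (2 × 910) / (π × 0.025^3) = 3.708 × 10⁷ Pa = 37.08 MPa
(b) τ_y = 0.577 × 140 = 80.78 MPa
  SF = τ_y/τ_max = 80.78 / 37.08 = 2.179
Final answer: (a) τ_max = 37.08 MPa, (b) SF = 2.179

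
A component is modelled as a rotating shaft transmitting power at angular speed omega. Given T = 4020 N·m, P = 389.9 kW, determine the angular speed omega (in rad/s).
Model: a rotating shaft transmitting power at angular speed omega, so P = T·omega.
Solve for omega: omega = P / T.
Convert to SI units:
  P = 389.9 kW = 389900 W
Substitute:
  omega = 389900 / 4020
  omega = 96.99 rad/s
Final answer: omega = 96.99 rad/s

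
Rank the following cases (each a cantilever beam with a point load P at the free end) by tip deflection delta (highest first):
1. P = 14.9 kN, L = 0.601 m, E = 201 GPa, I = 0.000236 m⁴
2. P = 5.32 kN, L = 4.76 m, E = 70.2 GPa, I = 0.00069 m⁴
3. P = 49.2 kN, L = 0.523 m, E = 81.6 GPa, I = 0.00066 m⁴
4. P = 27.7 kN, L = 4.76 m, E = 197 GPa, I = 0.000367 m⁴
Model: a cantilever beam with a point load P at the free end, so delta = (P·L^3) / (3·E·I) (SI units).
  Case 1: delta = (14900 × 0.601^3) / (3 × (2.01 × 10¹¹) × 0.000236) = 2.273 × 10⁻⁵ m = 0.02273 mm
  Case 2: delta = (5320 × 4.76^3) / (3 × (7.02 × 10¹⁰) × 0.00069) = 0.003948 m = 3.948 mm
  Case 3: delta = (49200 × 0.523^3) / (3 × (8.16 × 10¹⁰) × 0.00066) = 4.356 × 10⁻⁵ m = 0.04356 mm
  Case 4: delta = (27700 × 4.76^3) / (3 × (1.97 × 10¹¹) × 0.000367) = 0.01377 m = 13.77 mm
Ordering: 13.77 mm (case 4) > 3.948 mm (case 2) > 0.04356 mm (case 3) > 0.02273 mm (case 1)
Final answer: 4, 2, 3, 1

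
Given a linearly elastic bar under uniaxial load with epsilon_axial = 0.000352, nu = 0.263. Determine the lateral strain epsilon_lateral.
Model: a linearly elastic bar under uniaxial load, so epsilon_lateral = -nu·epsilon_axial.
Substitute:
  epsilon_lateral = -(0.263 × 0.000352)
  epsilon_lateral = -9.258 × 10⁻⁵
Final answer: epsilon_lateral = -9.258 × 10⁻⁵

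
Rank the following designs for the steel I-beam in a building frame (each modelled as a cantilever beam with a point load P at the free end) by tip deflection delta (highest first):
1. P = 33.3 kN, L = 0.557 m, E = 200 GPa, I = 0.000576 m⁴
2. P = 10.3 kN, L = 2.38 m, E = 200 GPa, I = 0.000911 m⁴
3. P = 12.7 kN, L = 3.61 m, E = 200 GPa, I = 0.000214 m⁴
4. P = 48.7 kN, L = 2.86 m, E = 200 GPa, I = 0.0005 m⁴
Model: a cantilever beam with a point load P at the free end, so delta = (P·L^3) / (3·E·I) (SI units).
  Case 1: delta = (33300 × 0.557^3) / (3 × (2 × 10¹¹) × 0.000576) = 1.665 × 10⁻⁵ m = 0.01665 mm
  Case 2: delta = (10300 × 2.38^3) / (3 × (2 × 10¹¹) × 0.000911) = 0.000254 m = 0.254 mm
  Case 3: delta = (12700 × 3.61^3) / (3 × (2 × 10¹¹) × 0.000214) = 0.004653 m = 4.653 mm
  Case 4: delta = (48700 × 2.86^3) / (3 × (2 × 10¹¹) × 0.0005) = 0.003798 m = 3.798 mm
Ordering: 4.653 mm (case 3) > 3.798 mm (case 4) > 0.254 mm (case 2) > 0.01665 mm (case 1)
Final answer: 3, 4, 2, 1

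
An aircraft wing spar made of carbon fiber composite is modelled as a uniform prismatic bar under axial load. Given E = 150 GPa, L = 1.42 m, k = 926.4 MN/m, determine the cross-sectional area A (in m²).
Model: a uniform prismatic bar under axial load, so k = (A·E) / L.
Solve for A: A = (k·L) / E.
Convert to SI units:
  E = 150 GPa = 1.5 × 10¹¹ Pa
  k = 926.4 MN/m = 9.264 × 10⁸ N/m
Substitute:
  A = ((9.264 × 10⁸) × 1.42) / (1.5 × 10¹¹)
  A = 0.00877 m²
Final answer: A = 0.00877 m²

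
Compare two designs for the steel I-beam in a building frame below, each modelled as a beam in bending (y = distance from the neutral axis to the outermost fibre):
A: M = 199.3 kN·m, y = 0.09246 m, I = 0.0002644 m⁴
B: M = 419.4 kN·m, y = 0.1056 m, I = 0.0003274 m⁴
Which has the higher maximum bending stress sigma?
Model: a beam in bending (y = distance from the neutral axis to the outermost fibre), so sigma = (M·y) / I (SI units).
  A: sigma = (199300 × 0.09246) / 0.0002644 = 6.969 × 10⁷ Pa = 69.69 MPa
  B: sigma = (419400 × 0.1056) / 0.0003274 = 1.353 × 10⁸ Pa = 135.3 MPa
135.3 MPa > 69.69 MPa, so B is larger.
Final answer: B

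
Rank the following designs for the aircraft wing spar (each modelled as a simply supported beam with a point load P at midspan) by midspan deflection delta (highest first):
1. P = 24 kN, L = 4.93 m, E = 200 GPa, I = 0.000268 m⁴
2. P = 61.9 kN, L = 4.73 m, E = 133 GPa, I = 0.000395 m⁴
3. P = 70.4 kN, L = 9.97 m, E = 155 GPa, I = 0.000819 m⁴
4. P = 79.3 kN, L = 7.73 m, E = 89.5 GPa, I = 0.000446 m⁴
Model: a simply supported beam with a point load P at midspan, so delta = (P·L^3) / (48·E·I) (SI units).
  Case 1: delta = (24000 × 4.93^3) / (48 × (2 × 10¹¹) × 0.000268) = 0.001118 m = 1.118 mm
  Case 2: delta = (61900 × 4.73^3) / (48 × (1.33 × 10¹¹) × 0.000395) = 0.002598 m = 2.598 mm
  Case 3: delta = (70400 × 9.97^3) / (48 × (1.55 × 10¹¹) × 0.000819) = 0.01145 m = 11.45 mm
  Case 4: delta = (79300 × 7.73^3) / (48 × (8.95 × 10¹⁰) × 0.000446) = 0.01912 m = 19.12 mm
Ordering: 19.12 mm (case 4) > 11.45 mm (case 3) > 2.598 mm (case 2) > 1.118 mm (case 1)
Final answer: 4, 3, 2, 1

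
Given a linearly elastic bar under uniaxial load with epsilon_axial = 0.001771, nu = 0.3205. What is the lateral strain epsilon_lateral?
Model: a linearly elastic bar under uniaxial load, so epsilon_lateral = -nu·epsilon_axial.
Substitute:
  epsilon_lateral = -(0.3205 × 0.001771)
  epsilon_lateral = -0.0005676
Final answer: epsilon_lateral = -0.0005676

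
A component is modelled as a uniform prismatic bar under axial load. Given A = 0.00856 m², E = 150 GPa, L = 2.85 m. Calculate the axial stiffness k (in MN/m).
Model: a uniform prismatic bar under axial load, so k = (A·E) / L.
Convert to SI units:
  E = 150 GPa = 1.5 × 10¹¹ Pa
Substitute:
  k = (0.00856 × (1.5 × 10¹¹)) / 2.85
  k = 4.505 × 10⁸ N/m
Convert: k = 4.505 × 10⁸ N/m = 450.5 MN/m
Final answer: k = 450.5 MN/m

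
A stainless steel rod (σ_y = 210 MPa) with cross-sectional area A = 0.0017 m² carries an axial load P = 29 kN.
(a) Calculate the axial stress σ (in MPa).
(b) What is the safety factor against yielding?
(a) Axial stress σ = P/A. Convert P = 29 kN = 29000 N.
  σ = 29000 / 0.0017 = 1.706 × 10⁷ Pa = 17.06 MPa
(b) Safety factor SF = σ_y/σ = 210 / 17.06 = 12.31
Final answer: (a) σ = 17.06 MPa, (b) SF = 12.31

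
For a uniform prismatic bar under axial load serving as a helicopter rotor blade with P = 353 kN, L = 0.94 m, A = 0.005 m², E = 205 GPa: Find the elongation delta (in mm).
Model: a uniform prismatic bar under axial load, so delta = (P·L) / (A·E).
Convert to SI units:
  P = 353 kN = 353000 N
  E = 205 GPa = 2.05 × 10¹¹ Pa
Substitute:
  delta = (353000 × 0.94) / (0.005 × (2.05 × 10¹¹))
  delta = 0.0003237 m
Convert: delta = 0.0003237 m = 0.3237 mm
Final answer: delta = 0.3237 mm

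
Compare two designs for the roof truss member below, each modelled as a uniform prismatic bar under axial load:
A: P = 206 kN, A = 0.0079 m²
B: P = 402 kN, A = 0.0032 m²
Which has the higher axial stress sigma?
Model: a uniform prismatic bar under axial load, so sigma = P / A (SI units).
  A: sigma = 206000 / 0.0079 = 2.608 × 10⁷ Pa = 26.08 MPa
  B: sigma = 402000 / 0.0032 = 1.256 × 10⁸ Pa = 125.6 MPa
125.6 MPa > 26.08 MPa, so B is larger.
Final answer: B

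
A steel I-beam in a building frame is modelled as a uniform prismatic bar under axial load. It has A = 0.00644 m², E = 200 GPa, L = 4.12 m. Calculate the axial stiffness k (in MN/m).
Model: a uniform prismatic bar under axial load, so k = (A·E) / L.
Convert to SI units:
  E = 200 GPa = 2 × 10¹¹ Pa
Substitute:
  k = (0.00644 × (2 × 10¹¹)) / 4.12
  k = 3.126 × 10⁸ N/m
Convert: k = 3.126 × 10⁸ N/m = 312.6 MN/m
Final answer: k = 312.6 MN/m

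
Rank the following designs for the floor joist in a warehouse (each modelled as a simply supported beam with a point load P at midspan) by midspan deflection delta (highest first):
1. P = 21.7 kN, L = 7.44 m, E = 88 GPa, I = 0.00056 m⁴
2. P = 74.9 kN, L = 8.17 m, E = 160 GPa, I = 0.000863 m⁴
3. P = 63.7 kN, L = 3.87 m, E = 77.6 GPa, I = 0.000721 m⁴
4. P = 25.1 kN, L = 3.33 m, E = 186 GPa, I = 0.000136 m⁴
Model: a simply supported beam with a point load P at midspan, so delta = (P·L^3) / (48·E·I) (SI units).
  Case 1: delta = (21700 × 7.44^3) / (48 × (8.8 × 10¹⁰) × 0.00056) = 0.003778 m = 3.778 mm
  Case 2: delta = (74900 × 8.17^3) / (48 × (1.6 × 10¹¹) × 0.000863) = 0.006163 m = 6.163 mm
  Case 3: delta = (63700 × 3.87^3) / (48 × (7.76 × 10¹⁰) × 0.000721) = 0.001375 m = 1.375 mm
  Case 4: delta = (25100 × 3.33^3) / (48 × (1.86 × 10¹¹) × 0.000136) = 0.0007633 m = 0.7633 mm
Ordering: 6.163 mm (case 2) > 3.778 mm (case 1) > 1.375 mm (case 3) > 0.7633 mm (case 4)
Final answer: 2, 1, 3, 4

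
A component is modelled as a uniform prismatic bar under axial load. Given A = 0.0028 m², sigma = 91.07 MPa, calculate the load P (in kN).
Model: a uniform prismatic bar under axial load, so sigma = P / A.
Solve for P: P = sigma·A.
Convert to SI units:
  sigma = 91.07 MPa = 9.107 × 10⁷ Pa
Substitute:
  P = (9.107 × 10⁷) × 0.0028
  P = 255000 N
Convert: P = 255000 N = 255 kN
Final answer: P = 255 kN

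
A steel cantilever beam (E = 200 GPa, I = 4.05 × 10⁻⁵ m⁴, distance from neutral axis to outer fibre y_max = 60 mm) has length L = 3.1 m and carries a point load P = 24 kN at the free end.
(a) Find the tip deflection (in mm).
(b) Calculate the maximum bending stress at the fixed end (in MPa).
(a) Tip deflection of a cantilever with an end point load: δ = P·L^3 / (3·E·I). Convert P = 24 kN = 24000 N, E = 200 GPa = 2 × 10¹¹ Pa.
  δ = (24000 × 3.1^3) / (3 × (2 × 10¹¹) × (4.05 × 10⁻⁵)) = 0.02942 m = 29.42 mm
(b) Maximum bending moment at the fixed end: M = P·L = 24000 × 3.1 = 74400 N·m. Convert y_max = 60 mm = 0.06 m.
  σ = M·y_max / I = (74400 × 0.06) / (4.05 × 10⁻⁵) = 1.102 × 10⁸ Pa = 110.2 MPa
Final answer: (a) δ = 29.42 mm, (b) σ = 110.2 MPa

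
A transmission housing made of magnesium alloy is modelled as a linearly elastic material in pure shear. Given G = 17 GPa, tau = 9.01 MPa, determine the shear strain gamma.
Model: a linearly elastic material in pure shear, so tau = G·gamma.
Solve for gamma: gamma = tau / G.
Convert to SI units:
  G = 17 GPa = 1.7 × 10¹⁰ Pa
  tau = 9.01 MPa = 9.01 × 10⁶ Pa
Substitute:
  gamma = (9.01 × 10⁶) / (1.7 × 10¹⁰)
  gamma = 0.00053
Final answer: gamma = 0.00053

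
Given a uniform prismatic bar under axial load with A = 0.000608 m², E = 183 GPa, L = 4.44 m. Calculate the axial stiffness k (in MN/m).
Model: a uniform prismatic bar under axial load, so k = (A·E) / L.
Convert to SI units:
  E = 183 GPa = 1.83 × 10¹¹ Pa
Substitute:
  k = (0.000608 × (1.83 × 10¹¹)) / 4.44
  k = 2.506 × 10⁷ N/m
Convert: k = 2.506 × 10⁷ N/m = 25.06 MN/m
Final answer: k = 25.06 MN/m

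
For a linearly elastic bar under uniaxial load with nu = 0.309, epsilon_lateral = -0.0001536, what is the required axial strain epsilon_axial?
Model: a linearly elastic bar under uniaxial load, so epsilon_lateral = -nu·epsilon_axial.
Solve for epsilon_axial: epsilon_axial = -epsilon_lateral / nu.
Substitute:
  epsilon_axial = -(-0.0001536) / 0.309
  epsilon_axial = 0.0004971
Final answer: epsilon_axial = 0.0004971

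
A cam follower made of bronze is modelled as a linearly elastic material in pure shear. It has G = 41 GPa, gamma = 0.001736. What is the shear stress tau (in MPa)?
Model: a linearly elastic material in pure shear, so tau = G·gamma.
Convert to SI units:
  G = 41 GPa = 4.1 × 10¹⁰ Pa
Substitute:
  tau = (4.1 × 10¹⁰) × 0.001736
  tau = 7.118 × 10⁷ Pa
Convert: tau = 7.118 × 10⁷ Pa = 71.18 MPa
Final answer: tau = 71.18 MPa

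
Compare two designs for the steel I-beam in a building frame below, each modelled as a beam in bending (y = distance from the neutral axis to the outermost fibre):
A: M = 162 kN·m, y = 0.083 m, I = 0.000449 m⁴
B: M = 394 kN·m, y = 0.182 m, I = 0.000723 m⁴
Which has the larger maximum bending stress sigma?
Model: a beam in bending (y = distance from the neutral axis to the outermost fibre), so sigma = (M·y) / I (SI units).
  A: sigma = (162000 × 0.083) / 0.000449 = 2.995 × 10⁷ Pa = 29.95 MPa
  B: sigma = (394000 × 0.182) / 0.000723 = 9.918 × 10⁷ Pa = 99.18 MPa
99.18 MPa > 29.95 MPa, so B is larger.
Final answer: B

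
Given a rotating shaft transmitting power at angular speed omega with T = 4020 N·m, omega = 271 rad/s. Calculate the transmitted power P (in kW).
Model: a rotating shaft transmitting power at angular speed omega, so P = T·omega.
Substitute:
  P = 4020 × 271
  P = 1.089 × 10⁶ W
Convert: P = 1.089 × 10⁶ W = 1089 kW
Final answer: P = 1089 kW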